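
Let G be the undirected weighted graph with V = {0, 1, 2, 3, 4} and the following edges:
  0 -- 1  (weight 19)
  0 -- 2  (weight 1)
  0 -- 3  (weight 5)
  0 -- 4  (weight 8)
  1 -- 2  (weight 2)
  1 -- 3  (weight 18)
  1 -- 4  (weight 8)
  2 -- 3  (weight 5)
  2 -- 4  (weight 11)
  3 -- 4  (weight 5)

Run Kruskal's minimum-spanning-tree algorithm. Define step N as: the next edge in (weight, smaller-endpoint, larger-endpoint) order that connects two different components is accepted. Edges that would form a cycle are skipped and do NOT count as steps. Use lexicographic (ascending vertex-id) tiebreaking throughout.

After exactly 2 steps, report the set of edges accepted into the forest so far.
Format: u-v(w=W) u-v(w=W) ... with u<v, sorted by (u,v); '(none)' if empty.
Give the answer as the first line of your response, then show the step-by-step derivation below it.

0-2(w=1) 1-2(w=2)

step 1: add edge 0-2 (w=1); MST = {0-2(w=1)}
step 2: add edge 1-2 (w=2); MST = {0-2(w=1) 1-2(w=2)}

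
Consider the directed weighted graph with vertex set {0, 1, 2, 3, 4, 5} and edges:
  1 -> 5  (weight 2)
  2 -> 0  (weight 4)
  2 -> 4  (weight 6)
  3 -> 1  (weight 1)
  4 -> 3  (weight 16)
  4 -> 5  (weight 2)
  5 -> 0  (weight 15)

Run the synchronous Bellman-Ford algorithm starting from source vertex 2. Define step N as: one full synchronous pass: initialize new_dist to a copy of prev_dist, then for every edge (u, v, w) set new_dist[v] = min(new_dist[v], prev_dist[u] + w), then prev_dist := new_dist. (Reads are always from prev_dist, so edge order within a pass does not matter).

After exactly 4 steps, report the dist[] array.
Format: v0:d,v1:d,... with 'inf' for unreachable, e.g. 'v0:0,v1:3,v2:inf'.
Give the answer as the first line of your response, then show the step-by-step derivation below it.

v0:4,v1:23,v2:0,v3:22,v4:6,v5:8

step 1: dist = v0:4,v1:inf,v2:0,v3:inf,v4:6,v5:inf
step 2: dist = v0:4,v1:inf,v2:0,v3:22,v4:6,v5:8
step 3: dist = v0:4,v1:23,v2:0,v3:22,v4:6,v5:8
step 4: dist = v0:4,v1:23,v2:0,v3:22,v4:6,v5:8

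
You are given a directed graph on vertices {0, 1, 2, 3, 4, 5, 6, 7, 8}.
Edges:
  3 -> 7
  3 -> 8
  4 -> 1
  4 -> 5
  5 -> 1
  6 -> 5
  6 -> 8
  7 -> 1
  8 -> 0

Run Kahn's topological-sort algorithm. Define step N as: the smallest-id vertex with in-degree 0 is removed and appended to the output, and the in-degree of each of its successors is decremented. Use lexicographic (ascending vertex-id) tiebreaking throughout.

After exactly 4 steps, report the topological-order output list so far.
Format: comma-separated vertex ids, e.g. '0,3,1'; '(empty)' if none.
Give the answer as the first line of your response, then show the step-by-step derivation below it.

2,3,4,6

step 1: output 2; order=[2]; indeg=(1,3,0,0,0,2,0,1,2)
step 2: output 3; order=[2,3]; indeg=(1,3,0,0,0,2,0,0,1)
step 3: output 4; order=[2,3,4]; indeg=(1,2,0,0,0,1,0,0,1)
step 4: output 6; order=[2,3,4,6]; indeg=(1,2,0,0,0,0,0,0,0)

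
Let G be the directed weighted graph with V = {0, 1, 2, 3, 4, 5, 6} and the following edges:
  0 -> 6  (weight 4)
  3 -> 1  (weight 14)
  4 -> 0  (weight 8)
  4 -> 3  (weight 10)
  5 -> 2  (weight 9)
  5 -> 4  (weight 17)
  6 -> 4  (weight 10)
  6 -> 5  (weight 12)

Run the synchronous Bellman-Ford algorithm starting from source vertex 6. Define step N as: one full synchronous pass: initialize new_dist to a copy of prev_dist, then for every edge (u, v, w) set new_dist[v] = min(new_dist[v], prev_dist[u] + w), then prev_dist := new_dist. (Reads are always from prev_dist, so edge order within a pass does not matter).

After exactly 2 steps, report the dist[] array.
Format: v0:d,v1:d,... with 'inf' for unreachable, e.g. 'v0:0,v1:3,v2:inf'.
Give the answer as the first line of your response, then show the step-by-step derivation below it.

v0:18,v1:inf,v2:21,v3:20,v4:10,v5:12,v6:0

step 1: dist = v0:inf,v1:inf,v2:inf,v3:inf,v4:10,v5:12,v6:0
step 2: dist = v0:18,v1:inf,v2:21,v3:20,v4:10,v5:12,v6:0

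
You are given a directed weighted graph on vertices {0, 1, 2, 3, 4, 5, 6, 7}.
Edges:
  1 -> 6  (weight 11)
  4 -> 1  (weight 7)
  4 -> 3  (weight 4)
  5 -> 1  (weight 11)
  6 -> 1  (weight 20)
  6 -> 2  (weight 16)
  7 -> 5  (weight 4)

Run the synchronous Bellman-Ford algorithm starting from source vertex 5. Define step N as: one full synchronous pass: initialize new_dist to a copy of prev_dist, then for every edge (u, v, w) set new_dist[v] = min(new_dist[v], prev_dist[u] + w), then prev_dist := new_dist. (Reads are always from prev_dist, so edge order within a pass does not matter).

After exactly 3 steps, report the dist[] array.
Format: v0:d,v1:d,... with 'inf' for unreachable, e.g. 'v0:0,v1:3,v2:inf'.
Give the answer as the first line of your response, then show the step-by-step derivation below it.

v0:inf,v1:11,v2:38,v3:inf,v4:inf,v5:0,v6:22,v7:inf

step 1: dist = v0:inf,v1:11,v2:inf,v3:inf,v4:inf,v5:0,v6:inf,v7:inf
step 2: dist = v0:inf,v1:11,v2:inf,v3:inf,v4:inf,v5:0,v6:22,v7:inf
step 3: dist = v0:inf,v1:11,v2:38,v3:inf,v4:inf,v5:0,v6:22,v7:inf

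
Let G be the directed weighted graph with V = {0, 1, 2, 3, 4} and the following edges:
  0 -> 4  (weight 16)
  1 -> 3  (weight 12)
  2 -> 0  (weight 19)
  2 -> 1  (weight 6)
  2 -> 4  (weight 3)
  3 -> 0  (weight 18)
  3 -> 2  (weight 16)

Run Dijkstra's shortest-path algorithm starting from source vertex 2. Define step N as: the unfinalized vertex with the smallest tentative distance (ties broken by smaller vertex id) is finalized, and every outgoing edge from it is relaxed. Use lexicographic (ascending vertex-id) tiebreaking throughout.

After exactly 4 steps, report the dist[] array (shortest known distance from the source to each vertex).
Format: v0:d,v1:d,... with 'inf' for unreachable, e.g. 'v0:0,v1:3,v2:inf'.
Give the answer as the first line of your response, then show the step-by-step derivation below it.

v0:19,v1:6,v2:0,v3:18,v4:3

step 1: dist = v0:19,v1:6,v2:0,v3:inf,v4:3
step 2: dist = v0:19,v1:6,v2:0,v3:inf,v4:3
step 3: dist = v0:19,v1:6,v2:0,v3:18,v4:3
step 4: dist = v0:19,v1:6,v2:0,v3:18,v4:3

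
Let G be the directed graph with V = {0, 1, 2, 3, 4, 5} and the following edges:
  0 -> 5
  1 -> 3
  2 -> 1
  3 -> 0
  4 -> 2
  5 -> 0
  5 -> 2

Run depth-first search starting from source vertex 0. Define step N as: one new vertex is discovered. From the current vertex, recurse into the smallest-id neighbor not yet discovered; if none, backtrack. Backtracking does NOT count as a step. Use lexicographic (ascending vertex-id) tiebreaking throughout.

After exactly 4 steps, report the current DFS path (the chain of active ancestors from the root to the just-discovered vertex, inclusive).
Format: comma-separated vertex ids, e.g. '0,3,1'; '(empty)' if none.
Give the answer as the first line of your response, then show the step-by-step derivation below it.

0,5,2,1

step 1: discover 0; path=0; order=0
step 2: discover 5; path=0>5; order=0,5
step 3: discover 2; path=0>5>2; order=0,5,2
step 4: discover 1; path=0>5>2>1; order=0,5,2,1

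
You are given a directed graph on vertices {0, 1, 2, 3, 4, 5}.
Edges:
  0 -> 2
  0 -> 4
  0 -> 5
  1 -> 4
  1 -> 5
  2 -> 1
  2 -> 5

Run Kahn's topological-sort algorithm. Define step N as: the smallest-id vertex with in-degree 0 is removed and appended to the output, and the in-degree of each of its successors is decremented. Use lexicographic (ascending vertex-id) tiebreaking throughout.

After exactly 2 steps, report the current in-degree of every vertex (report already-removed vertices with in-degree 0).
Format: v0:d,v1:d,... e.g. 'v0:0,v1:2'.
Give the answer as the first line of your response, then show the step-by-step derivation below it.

v0:0,v1:0,v2:0,v3:0,v4:1,v5:1

step 1: output 0; order=[0]; indeg=(0,1,0,0,1,2)
step 2: output 2; order=[0,2]; indeg=(0,0,0,0,1,1)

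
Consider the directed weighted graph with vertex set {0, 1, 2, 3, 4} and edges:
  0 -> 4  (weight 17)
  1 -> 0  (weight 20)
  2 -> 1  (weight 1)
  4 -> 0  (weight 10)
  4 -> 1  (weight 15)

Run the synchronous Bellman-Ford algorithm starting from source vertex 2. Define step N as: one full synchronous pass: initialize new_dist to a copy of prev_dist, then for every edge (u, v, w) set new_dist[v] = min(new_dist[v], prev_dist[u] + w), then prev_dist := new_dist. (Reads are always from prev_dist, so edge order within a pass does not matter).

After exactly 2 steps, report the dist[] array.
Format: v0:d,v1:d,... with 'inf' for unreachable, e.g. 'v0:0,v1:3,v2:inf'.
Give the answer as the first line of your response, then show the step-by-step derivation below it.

v0:21,v1:1,v2:0,v3:inf,v4:inf

step 1: dist = v0:inf,v1:1,v2:0,v3:inf,v4:inf
step 2: dist = v0:21,v1:1,v2:0,v3:inf,v4:inf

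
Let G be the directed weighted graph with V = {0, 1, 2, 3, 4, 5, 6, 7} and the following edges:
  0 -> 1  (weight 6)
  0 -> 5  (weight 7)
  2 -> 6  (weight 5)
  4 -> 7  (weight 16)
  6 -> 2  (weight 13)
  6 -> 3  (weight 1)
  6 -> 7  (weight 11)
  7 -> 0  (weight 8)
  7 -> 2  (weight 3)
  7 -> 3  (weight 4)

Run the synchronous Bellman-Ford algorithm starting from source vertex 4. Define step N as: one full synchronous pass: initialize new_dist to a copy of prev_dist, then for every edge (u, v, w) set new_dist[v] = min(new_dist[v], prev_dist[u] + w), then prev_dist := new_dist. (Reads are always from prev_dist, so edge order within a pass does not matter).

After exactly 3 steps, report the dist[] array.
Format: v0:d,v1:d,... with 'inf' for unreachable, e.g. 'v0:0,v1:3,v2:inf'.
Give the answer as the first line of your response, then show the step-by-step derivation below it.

v0:24,v1:30,v2:19,v3:20,v4:0,v5:31,v6:24,v7:16

step 1: dist = v0:inf,v1:inf,v2:inf,v3:inf,v4:0,v5:inf,v6:inf,v7:16
step 2: dist = v0:24,v1:inf,v2:19,v3:20,v4:0,v5:inf,v6:inf,v7:16
step 3: dist = v0:24,v1:30,v2:19,v3:20,v4:0,v5:31,v6:24,v7:16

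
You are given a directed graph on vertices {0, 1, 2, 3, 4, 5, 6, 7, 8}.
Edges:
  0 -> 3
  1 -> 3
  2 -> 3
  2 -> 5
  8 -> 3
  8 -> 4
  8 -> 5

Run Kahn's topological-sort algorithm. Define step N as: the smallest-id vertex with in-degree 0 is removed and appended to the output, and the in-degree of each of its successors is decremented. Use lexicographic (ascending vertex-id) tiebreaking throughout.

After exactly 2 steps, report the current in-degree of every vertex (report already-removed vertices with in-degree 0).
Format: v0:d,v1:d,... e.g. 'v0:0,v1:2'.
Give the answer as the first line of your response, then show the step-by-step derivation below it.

v0:0,v1:0,v2:0,v3:2,v4:1,v5:2,v6:0,v7:0,v8:0

step 1: output 0; order=[0]; indeg=(0,0,0,3,1,2,0,0,0)
step 2: output 1; order=[0,1]; indeg=(0,0,0,2,1,2,0,0,0)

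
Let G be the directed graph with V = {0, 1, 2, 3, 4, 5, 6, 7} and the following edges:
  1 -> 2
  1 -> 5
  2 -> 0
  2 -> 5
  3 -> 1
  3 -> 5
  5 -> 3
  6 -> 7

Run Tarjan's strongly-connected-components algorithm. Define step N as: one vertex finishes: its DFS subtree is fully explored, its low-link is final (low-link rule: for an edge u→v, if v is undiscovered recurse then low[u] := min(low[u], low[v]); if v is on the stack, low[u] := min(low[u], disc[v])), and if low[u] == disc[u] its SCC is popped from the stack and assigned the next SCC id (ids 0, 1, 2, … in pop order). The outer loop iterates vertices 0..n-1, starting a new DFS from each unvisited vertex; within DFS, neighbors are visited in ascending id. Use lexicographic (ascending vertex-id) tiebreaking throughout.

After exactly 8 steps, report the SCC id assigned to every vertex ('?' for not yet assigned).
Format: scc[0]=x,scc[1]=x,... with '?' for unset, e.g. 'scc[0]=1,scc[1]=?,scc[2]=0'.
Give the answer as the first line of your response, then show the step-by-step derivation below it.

scc[0]=0,scc[1]=1,scc[2]=1,scc[3]=1,scc[4]=2,scc[5]=1,scc[6]=4,scc[7]=3

step 1: low=(low[0]=0,low[1]=?,low[2]=?,low[3]=?,low[4]=?,low[5]=?,low[6]=?,low[7]=?); scc=(scc[0]=0,scc[1]=?,scc[2]=?,scc[3]=?,scc[4]=?,scc[5]=?,scc[6]=?,scc[7]=?)
step 2: low=(low[0]=0,low[1]=1,low[2]=2,low[3]=1,low[4]=?,low[5]=3,low[6]=?,low[7]=?); scc=(scc[0]=0,scc[1]=?,scc[2]=?,scc[3]=?,scc[4]=?,scc[5]=?,scc[6]=?,scc[7]=?)
step 3: low=(low[0]=0,low[1]=1,low[2]=2,low[3]=1,low[4]=?,low[5]=1,low[6]=?,low[7]=?); scc=(scc[0]=0,scc[1]=?,scc[2]=?,scc[3]=?,scc[4]=?,scc[5]=?,scc[6]=?,scc[7]=?)
step 4: low=(low[0]=0,low[1]=1,low[2]=1,low[3]=1,low[4]=?,low[5]=1,low[6]=?,low[7]=?); scc=(scc[0]=0,scc[1]=?,scc[2]=?,scc[3]=?,scc[4]=?,scc[5]=?,scc[6]=?,scc[7]=?)
step 5: low=(low[0]=0,low[1]=1,low[2]=1,low[3]=1,low[4]=?,low[5]=1,low[6]=?,low[7]=?); scc=(scc[0]=0,scc[1]=1,scc[2]=1,scc[3]=1,scc[4]=?,scc[5]=1,scc[6]=?,scc[7]=?)
step 6: low=(low[0]=0,low[1]=1,low[2]=1,low[3]=1,low[4]=5,low[5]=1,low[6]=?,low[7]=?); scc=(scc[0]=0,scc[1]=1,scc[2]=1,scc[3]=1,scc[4]=2,scc[5]=1,scc[6]=?,scc[7]=?)
step 7: low=(low[0]=0,low[1]=1,low[2]=1,low[3]=1,low[4]=5,low[5]=1,low[6]=6,low[7]=7); scc=(scc[0]=0,scc[1]=1,scc[2]=1,scc[3]=1,scc[4]=2,scc[5]=1,scc[6]=?,scc[7]=3)
step 8: low=(low[0]=0,low[1]=1,low[2]=1,low[3]=1,low[4]=5,low[5]=1,low[6]=6,low[7]=7); scc=(scc[0]=0,scc[1]=1,scc[2]=1,scc[3]=1,scc[4]=2,scc[5]=1,scc[6]=4,scc[7]=3)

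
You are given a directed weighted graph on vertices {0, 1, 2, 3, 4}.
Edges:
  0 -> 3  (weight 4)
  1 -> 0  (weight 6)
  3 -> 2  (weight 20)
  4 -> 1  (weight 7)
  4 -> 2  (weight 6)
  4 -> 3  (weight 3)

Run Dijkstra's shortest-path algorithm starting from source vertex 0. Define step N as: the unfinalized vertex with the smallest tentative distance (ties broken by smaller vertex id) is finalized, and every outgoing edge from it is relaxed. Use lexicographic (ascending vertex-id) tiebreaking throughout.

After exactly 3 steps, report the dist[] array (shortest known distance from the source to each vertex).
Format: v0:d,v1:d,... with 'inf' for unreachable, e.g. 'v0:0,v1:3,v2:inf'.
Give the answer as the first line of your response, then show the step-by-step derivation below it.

v0:0,v1:inf,v2:24,v3:4,v4:inf

step 1: dist = v0:0,v1:inf,v2:inf,v3:4,v4:inf
step 2: dist = v0:0,v1:inf,v2:24,v3:4,v4:inf
step 3: dist = v0:0,v1:inf,v2:24,v3:4,v4:inf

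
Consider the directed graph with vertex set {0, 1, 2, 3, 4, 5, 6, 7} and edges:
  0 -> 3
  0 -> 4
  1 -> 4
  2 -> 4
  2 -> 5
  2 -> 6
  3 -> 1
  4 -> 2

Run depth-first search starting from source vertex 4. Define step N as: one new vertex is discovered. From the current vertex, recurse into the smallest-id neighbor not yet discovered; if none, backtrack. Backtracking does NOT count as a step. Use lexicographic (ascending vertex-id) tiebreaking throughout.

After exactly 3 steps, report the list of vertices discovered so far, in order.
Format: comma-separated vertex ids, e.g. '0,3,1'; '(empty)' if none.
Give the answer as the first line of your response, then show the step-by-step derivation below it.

4,2,5

step 1: discover 4; path=4; order=4
step 2: discover 2; path=4>2; order=4,2
step 3: discover 5; path=4>2>5; order=4,2,5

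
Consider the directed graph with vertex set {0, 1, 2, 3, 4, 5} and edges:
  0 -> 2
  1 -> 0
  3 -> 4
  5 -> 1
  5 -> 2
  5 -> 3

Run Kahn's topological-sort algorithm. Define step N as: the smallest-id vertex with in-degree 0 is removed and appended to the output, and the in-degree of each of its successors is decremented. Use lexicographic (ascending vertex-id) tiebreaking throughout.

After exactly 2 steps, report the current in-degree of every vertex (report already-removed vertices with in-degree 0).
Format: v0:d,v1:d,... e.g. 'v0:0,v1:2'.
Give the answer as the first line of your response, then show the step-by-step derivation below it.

v0:0,v1:0,v2:1,v3:0,v4:1,v5:0

step 1: output 5; order=[5]; indeg=(1,0,1,0,1,0)
step 2: output 1; order=[5,1]; indeg=(0,0,1,0,1,0)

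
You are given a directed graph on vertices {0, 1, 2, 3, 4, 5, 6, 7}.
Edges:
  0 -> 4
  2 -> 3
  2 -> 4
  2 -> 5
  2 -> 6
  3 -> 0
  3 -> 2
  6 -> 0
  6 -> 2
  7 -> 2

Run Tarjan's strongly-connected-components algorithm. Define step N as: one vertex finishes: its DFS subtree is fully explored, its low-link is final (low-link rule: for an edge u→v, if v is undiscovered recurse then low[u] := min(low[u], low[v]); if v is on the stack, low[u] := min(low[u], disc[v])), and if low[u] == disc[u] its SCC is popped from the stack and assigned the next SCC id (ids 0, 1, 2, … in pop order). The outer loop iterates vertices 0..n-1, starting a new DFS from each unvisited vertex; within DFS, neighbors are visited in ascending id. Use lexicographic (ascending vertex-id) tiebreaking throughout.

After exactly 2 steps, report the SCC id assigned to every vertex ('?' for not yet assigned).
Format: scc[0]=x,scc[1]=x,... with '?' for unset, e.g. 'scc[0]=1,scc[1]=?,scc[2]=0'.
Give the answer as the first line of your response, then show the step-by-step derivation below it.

scc[0]=1,scc[1]=?,scc[2]=?,scc[3]=?,scc[4]=0,scc[5]=?,scc[6]=?,scc[7]=?

step 1: low=(low[0]=0,low[1]=?,low[2]=?,low[3]=?,low[4]=1,low[5]=?,low[6]=?,low[7]=?); scc=(scc[0]=?,scc[1]=?,scc[2]=?,scc[3]=?,scc[4]=0,scc[5]=?,scc[6]=?,scc[7]=?)
step 2: low=(low[0]=0,low[1]=?,low[2]=?,low[3]=?,low[4]=1,low[5]=?,low[6]=?,low[7]=?); scc=(scc[0]=1,scc[1]=?,scc[2]=?,scc[3]=?,scc[4]=0,scc[5]=?,scc[6]=?,scc[7]=?)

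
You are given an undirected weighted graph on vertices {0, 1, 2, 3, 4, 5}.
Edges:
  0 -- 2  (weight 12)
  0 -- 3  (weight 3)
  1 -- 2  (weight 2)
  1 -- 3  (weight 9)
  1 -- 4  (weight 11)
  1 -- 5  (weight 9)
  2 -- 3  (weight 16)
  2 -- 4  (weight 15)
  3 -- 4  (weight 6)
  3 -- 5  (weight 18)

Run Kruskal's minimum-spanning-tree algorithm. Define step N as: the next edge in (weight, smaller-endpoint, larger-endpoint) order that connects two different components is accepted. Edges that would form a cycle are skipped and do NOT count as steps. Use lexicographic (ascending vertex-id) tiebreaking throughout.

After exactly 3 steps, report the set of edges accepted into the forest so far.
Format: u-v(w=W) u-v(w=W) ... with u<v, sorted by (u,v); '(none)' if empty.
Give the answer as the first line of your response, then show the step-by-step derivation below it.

0-3(w=3) 1-2(w=2) 3-4(w=6)

step 1: add edge 1-2 (w=2); MST = {1-2(w=2)}
step 2: add edge 0-3 (w=3); MST = {0-3(w=3) 1-2(w=2)}
step 3: add edge 3-4 (w=6); MST = {0-3(w=3) 1-2(w=2) 3-4(w=6)}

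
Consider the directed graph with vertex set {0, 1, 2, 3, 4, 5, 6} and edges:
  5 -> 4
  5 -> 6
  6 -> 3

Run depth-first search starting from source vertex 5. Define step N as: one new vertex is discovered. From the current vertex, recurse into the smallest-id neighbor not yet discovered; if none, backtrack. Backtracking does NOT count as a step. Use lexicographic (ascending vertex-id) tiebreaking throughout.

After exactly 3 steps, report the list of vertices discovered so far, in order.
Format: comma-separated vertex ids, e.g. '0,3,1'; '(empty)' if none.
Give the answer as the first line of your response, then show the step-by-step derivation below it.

5,4,6

step 1: discover 5; path=5; order=5
step 2: discover 4; path=5>4; order=5,4
step 3: discover 6; path=5>6; order=5,4,6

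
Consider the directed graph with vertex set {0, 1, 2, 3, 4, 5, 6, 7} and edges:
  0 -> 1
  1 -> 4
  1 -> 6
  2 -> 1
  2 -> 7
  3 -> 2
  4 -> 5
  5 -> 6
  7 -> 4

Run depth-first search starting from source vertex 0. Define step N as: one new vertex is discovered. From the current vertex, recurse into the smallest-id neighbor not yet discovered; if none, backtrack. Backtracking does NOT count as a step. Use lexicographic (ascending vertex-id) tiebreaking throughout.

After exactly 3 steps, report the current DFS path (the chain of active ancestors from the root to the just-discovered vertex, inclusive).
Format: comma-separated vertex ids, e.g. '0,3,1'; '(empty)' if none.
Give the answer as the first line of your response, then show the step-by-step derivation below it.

0,1,4

step 1: discover 0; path=0; order=0
step 2: discover 1; path=0>1; order=0,1
step 3: discover 4; path=0>1>4; order=0,1,4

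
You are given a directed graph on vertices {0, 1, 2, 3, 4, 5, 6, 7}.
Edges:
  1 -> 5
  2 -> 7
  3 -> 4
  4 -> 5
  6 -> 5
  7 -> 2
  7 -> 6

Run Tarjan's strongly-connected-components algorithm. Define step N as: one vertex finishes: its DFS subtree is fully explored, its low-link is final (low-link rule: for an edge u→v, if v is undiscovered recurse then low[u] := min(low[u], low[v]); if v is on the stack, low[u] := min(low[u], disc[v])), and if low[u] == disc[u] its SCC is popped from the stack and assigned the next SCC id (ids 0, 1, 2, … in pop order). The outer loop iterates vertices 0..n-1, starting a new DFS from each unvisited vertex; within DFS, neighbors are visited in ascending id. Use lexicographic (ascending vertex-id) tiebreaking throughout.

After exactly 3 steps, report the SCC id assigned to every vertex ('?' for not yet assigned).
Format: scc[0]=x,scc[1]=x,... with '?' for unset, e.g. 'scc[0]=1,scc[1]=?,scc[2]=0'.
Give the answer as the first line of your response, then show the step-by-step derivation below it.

scc[0]=0,scc[1]=2,scc[2]=?,scc[3]=?,scc[4]=?,scc[5]=1,scc[6]=?,scc[7]=?

step 1: low=(low[0]=0,low[1]=?,low[2]=?,low[3]=?,low[4]=?,low[5]=?,low[6]=?,low[7]=?); scc=(scc[0]=0,scc[1]=?,scc[2]=?,scc[3]=?,scc[4]=?,scc[5]=?,scc[6]=?,scc[7]=?)
step 2: low=(low[0]=0,low[1]=1,low[2]=?,low[3]=?,low[4]=?,low[5]=2,low[6]=?,low[7]=?); scc=(scc[0]=0,scc[1]=?,scc[2]=?,scc[3]=?,scc[4]=?,scc[5]=1,scc[6]=?,scc[7]=?)
step 3: low=(low[0]=0,low[1]=1,low[2]=?,low[3]=?,low[4]=?,low[5]=2,low[6]=?,low[7]=?); scc=(scc[0]=0,scc[1]=2,scc[2]=?,scc[3]=?,scc[4]=?,scc[5]=1,scc[6]=?,scc[7]=?)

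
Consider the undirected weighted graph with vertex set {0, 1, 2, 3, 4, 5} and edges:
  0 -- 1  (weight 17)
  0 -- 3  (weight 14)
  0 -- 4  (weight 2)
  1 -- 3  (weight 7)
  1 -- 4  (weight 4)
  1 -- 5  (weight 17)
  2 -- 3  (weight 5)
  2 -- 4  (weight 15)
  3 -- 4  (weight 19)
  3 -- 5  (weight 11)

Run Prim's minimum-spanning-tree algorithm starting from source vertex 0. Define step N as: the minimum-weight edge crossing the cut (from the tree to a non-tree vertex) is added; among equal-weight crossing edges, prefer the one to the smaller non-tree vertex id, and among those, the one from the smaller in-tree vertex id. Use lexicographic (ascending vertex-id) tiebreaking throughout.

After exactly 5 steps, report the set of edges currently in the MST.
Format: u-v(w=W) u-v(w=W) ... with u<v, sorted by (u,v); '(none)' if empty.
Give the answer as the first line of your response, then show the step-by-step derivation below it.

0-4(w=2) 1-3(w=7) 1-4(w=4) 2-3(w=5) 3-5(w=11)

step 1: add edge 0-4 (w=2); MST = {0-4(w=2)}
step 2: add edge 1-4 (w=4); MST = {0-4(w=2) 1-4(w=4)}
step 3: add edge 1-3 (w=7); MST = {0-4(w=2) 1-3(w=7) 1-4(w=4)}
step 4: add edge 2-3 (w=5); MST = {0-4(w=2) 1-3(w=7) 1-4(w=4) 2-3(w=5)}
step 5: add edge 3-5 (w=11); MST = {0-4(w=2) 1-3(w=7) 1-4(w=4) 2-3(w=5) 3-5(w=11)}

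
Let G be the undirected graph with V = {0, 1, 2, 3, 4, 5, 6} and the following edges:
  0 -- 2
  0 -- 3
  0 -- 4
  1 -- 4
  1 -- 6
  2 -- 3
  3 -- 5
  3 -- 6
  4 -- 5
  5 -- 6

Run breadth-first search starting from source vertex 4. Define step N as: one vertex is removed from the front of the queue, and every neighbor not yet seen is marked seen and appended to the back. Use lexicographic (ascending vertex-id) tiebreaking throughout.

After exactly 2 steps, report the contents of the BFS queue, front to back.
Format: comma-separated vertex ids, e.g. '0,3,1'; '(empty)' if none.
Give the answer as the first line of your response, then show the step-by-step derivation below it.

1,5,2,3

step 1: dequeue 4; queue=[0,1,5]; order=4
step 2: dequeue 0; queue=[1,5,2,3]; order=4,0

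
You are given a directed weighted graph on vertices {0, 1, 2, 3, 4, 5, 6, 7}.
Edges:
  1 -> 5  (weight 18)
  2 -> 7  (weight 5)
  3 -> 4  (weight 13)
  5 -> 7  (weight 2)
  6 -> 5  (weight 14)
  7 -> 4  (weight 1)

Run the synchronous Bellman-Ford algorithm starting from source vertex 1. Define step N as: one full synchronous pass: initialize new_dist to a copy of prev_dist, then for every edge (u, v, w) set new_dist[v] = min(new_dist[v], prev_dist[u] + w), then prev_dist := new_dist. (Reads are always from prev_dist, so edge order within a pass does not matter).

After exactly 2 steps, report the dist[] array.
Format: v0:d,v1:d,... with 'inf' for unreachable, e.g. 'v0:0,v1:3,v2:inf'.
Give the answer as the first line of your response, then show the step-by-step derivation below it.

v0:inf,v1:0,v2:inf,v3:inf,v4:inf,v5:18,v6:inf,v7:20

step 1: dist = v0:inf,v1:0,v2:inf,v3:inf,v4:inf,v5:18,v6:inf,v7:inf
step 2: dist = v0:inf,v1:0,v2:inf,v3:inf,v4:inf,v5:18,v6:inf,v7:20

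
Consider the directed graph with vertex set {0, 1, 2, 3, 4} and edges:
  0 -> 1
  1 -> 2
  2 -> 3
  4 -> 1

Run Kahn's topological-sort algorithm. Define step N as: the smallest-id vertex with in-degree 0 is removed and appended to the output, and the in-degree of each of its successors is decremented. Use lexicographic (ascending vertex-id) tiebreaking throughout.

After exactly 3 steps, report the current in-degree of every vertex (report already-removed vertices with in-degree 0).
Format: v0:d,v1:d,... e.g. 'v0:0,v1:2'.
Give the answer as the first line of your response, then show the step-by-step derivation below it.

v0:0,v1:0,v2:0,v3:1,v4:0

step 1: output 0; order=[0]; indeg=(0,1,1,1,0)
step 2: output 4; order=[0,4]; indeg=(0,0,1,1,0)
step 3: output 1; order=[0,4,1]; indeg=(0,0,0,1,0)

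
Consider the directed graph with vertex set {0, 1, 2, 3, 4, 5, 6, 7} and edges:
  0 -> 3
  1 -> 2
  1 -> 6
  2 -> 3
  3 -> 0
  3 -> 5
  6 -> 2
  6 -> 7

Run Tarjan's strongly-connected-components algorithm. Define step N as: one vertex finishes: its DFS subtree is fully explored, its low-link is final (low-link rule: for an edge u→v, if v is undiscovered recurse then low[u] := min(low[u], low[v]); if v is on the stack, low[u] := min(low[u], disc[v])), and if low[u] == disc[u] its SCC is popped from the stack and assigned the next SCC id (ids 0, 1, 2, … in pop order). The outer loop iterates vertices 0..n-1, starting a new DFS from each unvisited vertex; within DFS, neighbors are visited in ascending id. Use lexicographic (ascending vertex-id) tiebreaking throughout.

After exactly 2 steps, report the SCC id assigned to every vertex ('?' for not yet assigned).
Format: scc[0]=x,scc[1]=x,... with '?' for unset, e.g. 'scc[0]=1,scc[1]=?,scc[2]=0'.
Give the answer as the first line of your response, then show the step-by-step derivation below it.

scc[0]=?,scc[1]=?,scc[2]=?,scc[3]=?,scc[4]=?,scc[5]=0,scc[6]=?,scc[7]=?

step 1: low=(low[0]=0,low[1]=?,low[2]=?,low[3]=0,low[4]=?,low[5]=2,low[6]=?,low[7]=?); scc=(scc[0]=?,scc[1]=?,scc[2]=?,scc[3]=?,scc[4]=?,scc[5]=0,scc[6]=?,scc[7]=?)
step 2: low=(low[0]=0,low[1]=?,low[2]=?,low[3]=0,low[4]=?,low[5]=2,low[6]=?,low[7]=?); scc=(scc[0]=?,scc[1]=?,scc[2]=?,scc[3]=?,scc[4]=?,scc[5]=0,scc[6]=?,scc[7]=?)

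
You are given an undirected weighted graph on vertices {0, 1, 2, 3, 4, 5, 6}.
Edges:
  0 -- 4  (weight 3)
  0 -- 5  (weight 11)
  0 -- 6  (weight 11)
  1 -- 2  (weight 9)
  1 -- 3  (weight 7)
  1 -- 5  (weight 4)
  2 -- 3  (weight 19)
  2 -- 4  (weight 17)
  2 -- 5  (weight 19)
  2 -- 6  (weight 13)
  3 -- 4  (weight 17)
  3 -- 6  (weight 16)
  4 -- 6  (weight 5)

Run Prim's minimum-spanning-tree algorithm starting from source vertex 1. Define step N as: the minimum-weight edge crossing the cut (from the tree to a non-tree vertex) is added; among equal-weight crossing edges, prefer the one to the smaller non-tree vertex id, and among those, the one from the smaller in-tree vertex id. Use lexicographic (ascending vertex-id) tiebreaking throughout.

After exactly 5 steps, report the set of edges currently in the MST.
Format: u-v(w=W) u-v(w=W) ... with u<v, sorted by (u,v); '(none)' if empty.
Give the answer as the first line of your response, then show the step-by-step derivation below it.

0-4(w=3) 0-5(w=11) 1-2(w=9) 1-3(w=7) 1-5(w=4)

step 1: add edge 1-5 (w=4); MST = {1-5(w=4)}
step 2: add edge 1-3 (w=7); MST = {1-3(w=7) 1-5(w=4)}
step 3: add edge 1-2 (w=9); MST = {1-2(w=9) 1-3(w=7) 1-5(w=4)}
step 4: add edge 0-5 (w=11); MST = {0-5(w=11) 1-2(w=9) 1-3(w=7) 1-5(w=4)}
step 5: add edge 0-4 (w=3); MST = {0-4(w=3) 0-5(w=11) 1-2(w=9) 1-3(w=7) 1-5(w=4)}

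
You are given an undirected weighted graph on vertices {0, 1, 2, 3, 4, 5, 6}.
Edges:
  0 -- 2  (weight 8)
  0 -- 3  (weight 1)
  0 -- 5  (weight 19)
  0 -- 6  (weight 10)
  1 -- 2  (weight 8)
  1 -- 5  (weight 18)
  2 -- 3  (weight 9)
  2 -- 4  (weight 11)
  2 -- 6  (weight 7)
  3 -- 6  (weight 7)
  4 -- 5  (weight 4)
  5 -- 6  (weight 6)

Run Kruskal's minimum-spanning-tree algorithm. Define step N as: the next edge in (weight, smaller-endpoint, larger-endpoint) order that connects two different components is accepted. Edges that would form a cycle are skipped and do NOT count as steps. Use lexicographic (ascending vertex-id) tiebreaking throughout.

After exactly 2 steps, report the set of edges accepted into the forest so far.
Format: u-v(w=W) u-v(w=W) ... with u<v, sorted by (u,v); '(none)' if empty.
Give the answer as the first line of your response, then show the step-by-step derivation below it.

0-3(w=1) 4-5(w=4)

step 1: add edge 0-3 (w=1); MST = {0-3(w=1)}
step 2: add edge 4-5 (w=4); MST = {0-3(w=1) 4-5(w=4)}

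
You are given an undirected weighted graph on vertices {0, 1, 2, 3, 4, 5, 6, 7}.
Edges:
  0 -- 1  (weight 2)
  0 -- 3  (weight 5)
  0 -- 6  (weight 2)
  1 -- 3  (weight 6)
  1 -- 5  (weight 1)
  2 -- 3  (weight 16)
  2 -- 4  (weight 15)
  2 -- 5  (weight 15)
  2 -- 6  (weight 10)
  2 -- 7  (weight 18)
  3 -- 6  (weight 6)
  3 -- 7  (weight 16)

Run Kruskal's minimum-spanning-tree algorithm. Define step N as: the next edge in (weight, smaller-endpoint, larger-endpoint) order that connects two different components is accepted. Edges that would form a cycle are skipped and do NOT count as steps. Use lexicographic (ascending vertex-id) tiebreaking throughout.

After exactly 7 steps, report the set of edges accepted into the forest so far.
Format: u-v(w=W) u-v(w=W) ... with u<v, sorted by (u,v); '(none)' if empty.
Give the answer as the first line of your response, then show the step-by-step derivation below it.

0-1(w=2) 0-3(w=5) 0-6(w=2) 1-5(w=1) 2-4(w=15) 2-6(w=10) 3-7(w=16)

step 1: add edge 1-5 (w=1); MST = {1-5(w=1)}
step 2: add edge 0-1 (w=2); MST = {0-1(w=2) 1-5(w=1)}
step 3: add edge 0-6 (w=2); MST = {0-1(w=2) 0-6(w=2) 1-5(w=1)}
step 4: add edge 0-3 (w=5); MST = {0-1(w=2) 0-3(w=5) 0-6(w=2) 1-5(w=1)}
step 5: add edge 2-6 (w=10); MST = {0-1(w=2) 0-3(w=5) 0-6(w=2) 1-5(w=1) 2-6(w=10)}
step 6: add edge 2-4 (w=15); MST = {0-1(w=2) 0-3(w=5) 0-6(w=2) 1-5(w=1) 2-4(w=15) 2-6(w=10)}
step 7: add edge 3-7 (w=16); MST = {0-1(w=2) 0-3(w=5) 0-6(w=2) 1-5(w=1) 2-4(w=15) 2-6(w=10) 3-7(w=16)}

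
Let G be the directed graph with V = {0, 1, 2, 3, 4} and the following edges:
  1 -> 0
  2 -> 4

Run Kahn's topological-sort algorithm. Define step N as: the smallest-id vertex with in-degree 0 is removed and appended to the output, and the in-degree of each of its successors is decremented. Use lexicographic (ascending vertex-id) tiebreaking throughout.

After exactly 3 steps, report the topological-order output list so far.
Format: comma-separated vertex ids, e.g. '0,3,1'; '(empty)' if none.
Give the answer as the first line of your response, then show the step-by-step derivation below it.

1,0,2

step 1: output 1; order=[1]; indeg=(0,0,0,0,1)
step 2: output 0; order=[1,0]; indeg=(0,0,0,0,1)
step 3: output 2; order=[1,0,2]; indeg=(0,0,0,0,0)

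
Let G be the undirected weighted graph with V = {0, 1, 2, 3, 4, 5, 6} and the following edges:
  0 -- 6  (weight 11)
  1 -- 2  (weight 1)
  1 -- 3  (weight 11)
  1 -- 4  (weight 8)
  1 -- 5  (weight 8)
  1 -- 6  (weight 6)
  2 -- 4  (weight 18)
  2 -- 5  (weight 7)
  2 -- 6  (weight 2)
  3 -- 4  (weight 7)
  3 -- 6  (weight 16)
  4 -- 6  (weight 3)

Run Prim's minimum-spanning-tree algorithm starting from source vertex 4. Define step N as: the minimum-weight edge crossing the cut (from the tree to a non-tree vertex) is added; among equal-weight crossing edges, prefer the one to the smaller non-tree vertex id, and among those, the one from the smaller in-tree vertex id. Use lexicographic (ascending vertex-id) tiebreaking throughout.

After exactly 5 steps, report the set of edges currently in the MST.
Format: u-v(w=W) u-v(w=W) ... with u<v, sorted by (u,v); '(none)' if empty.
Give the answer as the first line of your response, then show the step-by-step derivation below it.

1-2(w=1) 2-5(w=7) 2-6(w=2) 3-4(w=7) 4-6(w=3)

step 1: add edge 4-6 (w=3); MST = {4-6(w=3)}
step 2: add edge 2-6 (w=2); MST = {2-6(w=2) 4-6(w=3)}
step 3: add edge 1-2 (w=1); MST = {1-2(w=1) 2-6(w=2) 4-6(w=3)}
step 4: add edge 3-4 (w=7); MST = {1-2(w=1) 2-6(w=2) 3-4(w=7) 4-6(w=3)}
step 5: add edge 2-5 (w=7); MST = {1-2(w=1) 2-5(w=7) 2-6(w=2) 3-4(w=7) 4-6(w=3)}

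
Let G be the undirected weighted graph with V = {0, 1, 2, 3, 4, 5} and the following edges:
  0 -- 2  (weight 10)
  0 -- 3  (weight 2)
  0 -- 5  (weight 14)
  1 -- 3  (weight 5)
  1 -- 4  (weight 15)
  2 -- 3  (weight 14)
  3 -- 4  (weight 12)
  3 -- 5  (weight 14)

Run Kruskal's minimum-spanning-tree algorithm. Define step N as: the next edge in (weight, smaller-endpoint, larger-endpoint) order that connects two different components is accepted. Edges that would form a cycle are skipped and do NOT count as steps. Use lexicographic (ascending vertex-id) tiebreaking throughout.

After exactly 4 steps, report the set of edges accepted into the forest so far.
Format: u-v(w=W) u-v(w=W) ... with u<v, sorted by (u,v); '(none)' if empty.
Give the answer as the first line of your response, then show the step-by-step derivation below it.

0-2(w=10) 0-3(w=2) 1-3(w=5) 3-4(w=12)

step 1: add edge 0-3 (w=2); MST = {0-3(w=2)}
step 2: add edge 1-3 (w=5); MST = {0-3(w=2) 1-3(w=5)}
step 3: add edge 0-2 (w=10); MST = {0-2(w=10) 0-3(w=2) 1-3(w=5)}
step 4: add edge 3-4 (w=12); MST = {0-2(w=10) 0-3(w=2) 1-3(w=5) 3-4(w=12)}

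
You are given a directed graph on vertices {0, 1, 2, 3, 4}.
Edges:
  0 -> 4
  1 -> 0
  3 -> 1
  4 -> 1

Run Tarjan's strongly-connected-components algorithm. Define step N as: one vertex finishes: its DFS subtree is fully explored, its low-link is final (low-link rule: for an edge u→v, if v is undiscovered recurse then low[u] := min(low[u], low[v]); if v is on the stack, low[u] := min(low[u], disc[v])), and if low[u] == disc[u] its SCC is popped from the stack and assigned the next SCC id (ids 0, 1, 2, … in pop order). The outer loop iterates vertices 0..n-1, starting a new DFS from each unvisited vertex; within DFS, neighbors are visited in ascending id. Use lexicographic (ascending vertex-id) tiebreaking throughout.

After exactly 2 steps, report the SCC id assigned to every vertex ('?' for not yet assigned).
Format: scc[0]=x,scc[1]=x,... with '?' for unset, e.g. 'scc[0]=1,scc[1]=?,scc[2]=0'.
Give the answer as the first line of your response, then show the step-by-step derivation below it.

scc[0]=?,scc[1]=?,scc[2]=?,scc[3]=?,scc[4]=?

step 1: low=(low[0]=0,low[1]=0,low[2]=?,low[3]=?,low[4]=1); scc=(scc[0]=?,scc[1]=?,scc[2]=?,scc[3]=?,scc[4]=?)
step 2: low=(low[0]=0,low[1]=0,low[2]=?,low[3]=?,low[4]=0); scc=(scc[0]=?,scc[1]=?,scc[2]=?,scc[3]=?,scc[4]=?)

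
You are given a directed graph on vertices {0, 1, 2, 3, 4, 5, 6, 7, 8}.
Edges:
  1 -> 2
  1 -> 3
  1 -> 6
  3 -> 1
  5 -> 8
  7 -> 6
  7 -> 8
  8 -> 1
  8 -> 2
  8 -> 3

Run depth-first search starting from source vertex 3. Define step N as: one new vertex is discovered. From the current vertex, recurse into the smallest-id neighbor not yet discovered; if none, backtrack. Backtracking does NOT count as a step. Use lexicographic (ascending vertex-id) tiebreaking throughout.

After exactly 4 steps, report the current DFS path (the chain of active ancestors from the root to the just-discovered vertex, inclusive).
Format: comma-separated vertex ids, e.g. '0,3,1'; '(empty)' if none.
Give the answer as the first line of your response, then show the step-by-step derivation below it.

3,1,6

step 1: discover 3; path=3; order=3
step 2: discover 1; path=3>1; order=3,1
step 3: discover 2; path=3>1>2; order=3,1,2
step 4: discover 6; path=3>1>6; order=3,1,2,6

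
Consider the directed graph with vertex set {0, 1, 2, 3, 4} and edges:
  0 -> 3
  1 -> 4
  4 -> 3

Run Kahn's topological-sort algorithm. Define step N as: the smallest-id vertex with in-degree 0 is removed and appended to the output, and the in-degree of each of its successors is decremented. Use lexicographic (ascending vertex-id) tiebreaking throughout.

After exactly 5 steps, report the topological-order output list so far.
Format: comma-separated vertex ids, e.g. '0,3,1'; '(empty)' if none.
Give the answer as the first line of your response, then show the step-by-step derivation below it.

0,1,2,4,3

step 1: output 0; order=[0]; indeg=(0,0,0,1,1)
step 2: output 1; order=[0,1]; indeg=(0,0,0,1,0)
step 3: output 2; order=[0,1,2]; indeg=(0,0,0,1,0)
step 4: output 4; order=[0,1,2,4]; indeg=(0,0,0,0,0)
step 5: output 3; order=[0,1,2,4,3]; indeg=(0,0,0,0,0)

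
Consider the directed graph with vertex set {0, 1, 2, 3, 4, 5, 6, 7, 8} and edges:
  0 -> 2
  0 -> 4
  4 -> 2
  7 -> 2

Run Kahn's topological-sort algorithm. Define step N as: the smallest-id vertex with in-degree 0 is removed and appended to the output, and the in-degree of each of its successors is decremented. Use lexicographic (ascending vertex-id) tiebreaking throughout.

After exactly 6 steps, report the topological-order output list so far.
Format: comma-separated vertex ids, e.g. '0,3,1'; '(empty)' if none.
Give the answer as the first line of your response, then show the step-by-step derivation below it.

0,1,3,4,5,6

step 1: output 0; order=[0]; indeg=(0,0,2,0,0,0,0,0,0)
step 2: output 1; order=[0,1]; indeg=(0,0,2,0,0,0,0,0,0)
step 3: output 3; order=[0,1,3]; indeg=(0,0,2,0,0,0,0,0,0)
step 4: output 4; order=[0,1,3,4]; indeg=(0,0,1,0,0,0,0,0,0)
step 5: output 5; order=[0,1,3,4,5]; indeg=(0,0,1,0,0,0,0,0,0)
step 6: output 6; order=[0,1,3,4,5,6]; indeg=(0,0,1,0,0,0,0,0,0)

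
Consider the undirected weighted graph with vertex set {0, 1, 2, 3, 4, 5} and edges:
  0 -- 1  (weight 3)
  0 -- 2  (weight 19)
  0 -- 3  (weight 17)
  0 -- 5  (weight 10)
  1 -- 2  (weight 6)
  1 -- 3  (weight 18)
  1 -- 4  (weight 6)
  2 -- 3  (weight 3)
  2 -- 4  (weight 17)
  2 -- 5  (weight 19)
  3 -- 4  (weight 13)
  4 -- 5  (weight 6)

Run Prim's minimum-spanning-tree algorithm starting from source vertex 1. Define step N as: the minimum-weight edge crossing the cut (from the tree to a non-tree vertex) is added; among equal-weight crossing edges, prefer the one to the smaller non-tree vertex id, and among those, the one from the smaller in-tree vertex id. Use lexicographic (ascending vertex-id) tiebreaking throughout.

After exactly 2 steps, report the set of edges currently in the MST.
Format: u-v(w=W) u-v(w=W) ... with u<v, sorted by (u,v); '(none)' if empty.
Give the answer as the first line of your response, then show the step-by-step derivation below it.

0-1(w=3) 1-2(w=6)

step 1: add edge 0-1 (w=3); MST = {0-1(w=3)}
step 2: add edge 1-2 (w=6); MST = {0-1(w=3) 1-2(w=6)}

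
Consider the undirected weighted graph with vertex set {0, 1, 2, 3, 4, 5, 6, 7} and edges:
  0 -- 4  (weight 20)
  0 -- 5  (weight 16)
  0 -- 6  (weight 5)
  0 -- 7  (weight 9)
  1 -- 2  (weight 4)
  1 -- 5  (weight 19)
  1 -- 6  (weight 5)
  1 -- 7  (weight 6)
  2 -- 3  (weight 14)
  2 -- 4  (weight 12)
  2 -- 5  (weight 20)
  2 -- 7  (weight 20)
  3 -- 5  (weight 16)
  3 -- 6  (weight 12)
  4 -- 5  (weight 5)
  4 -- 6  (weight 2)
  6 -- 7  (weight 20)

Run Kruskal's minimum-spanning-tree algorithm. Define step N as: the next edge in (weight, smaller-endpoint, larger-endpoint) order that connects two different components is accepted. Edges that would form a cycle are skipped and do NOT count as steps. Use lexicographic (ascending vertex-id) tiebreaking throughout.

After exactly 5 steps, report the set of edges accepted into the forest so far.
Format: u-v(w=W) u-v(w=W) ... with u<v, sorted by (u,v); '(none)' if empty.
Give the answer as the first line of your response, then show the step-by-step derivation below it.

0-6(w=5) 1-2(w=4) 1-6(w=5) 4-5(w=5) 4-6(w=2)

step 1: add edge 4-6 (w=2); MST = {4-6(w=2)}
step 2: add edge 1-2 (w=4); MST = {1-2(w=4) 4-6(w=2)}
step 3: add edge 0-6 (w=5); MST = {0-6(w=5) 1-2(w=4) 4-6(w=2)}
step 4: add edge 1-6 (w=5); MST = {0-6(w=5) 1-2(w=4) 1-6(w=5) 4-6(w=2)}
step 5: add edge 4-5 (w=5); MST = {0-6(w=5) 1-2(w=4) 1-6(w=5) 4-5(w=5) 4-6(w=2)}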